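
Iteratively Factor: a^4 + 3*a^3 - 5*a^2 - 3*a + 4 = (a + 4)*(a^3 - a^2 - a + 1) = (a - 1)*(a + 4)*(a^2 - 1) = (a - 1)^2*(a + 4)*(a + 1)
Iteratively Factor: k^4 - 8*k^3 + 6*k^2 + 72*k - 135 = (k - 5)*(k^3 - 3*k^2 - 9*k + 27) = (k - 5)*(k + 3)*(k^2 - 6*k + 9) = (k - 5)*(k - 3)*(k + 3)*(k - 3)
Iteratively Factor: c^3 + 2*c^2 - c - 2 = (c + 1)*(c^2 + c - 2) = (c + 1)*(c + 2)*(c - 1)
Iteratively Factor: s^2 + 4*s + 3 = (s + 3)*(s + 1)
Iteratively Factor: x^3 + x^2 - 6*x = (x)*(x^2 + x - 6) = x*(x + 3)*(x - 2)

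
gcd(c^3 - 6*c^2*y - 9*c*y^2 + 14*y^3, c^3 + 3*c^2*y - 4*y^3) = -c^2 - c*y + 2*y^2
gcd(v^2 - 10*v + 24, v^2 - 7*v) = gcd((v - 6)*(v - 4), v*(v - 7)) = 1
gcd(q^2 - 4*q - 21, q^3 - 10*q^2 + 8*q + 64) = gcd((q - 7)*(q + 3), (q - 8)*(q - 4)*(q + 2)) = 1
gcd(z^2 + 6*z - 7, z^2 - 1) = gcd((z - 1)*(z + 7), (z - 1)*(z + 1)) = z - 1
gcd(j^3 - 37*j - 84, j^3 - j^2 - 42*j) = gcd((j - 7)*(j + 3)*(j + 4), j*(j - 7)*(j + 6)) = j - 7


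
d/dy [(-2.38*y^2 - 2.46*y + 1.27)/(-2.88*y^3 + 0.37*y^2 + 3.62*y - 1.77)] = (-6.8544*y^4 - 14.1696*y^3 + 3.2674*y^2 + 7.4854*y - 0.243200000000001)/(8.2944*y^6 - 2.1312*y^5 - 20.7143*y^4 + 12.874*y^3 + 11.7946*y^2 - 12.8148*y + 3.1329)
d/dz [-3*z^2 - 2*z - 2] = -6*z - 2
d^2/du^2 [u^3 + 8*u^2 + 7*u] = 6*u + 16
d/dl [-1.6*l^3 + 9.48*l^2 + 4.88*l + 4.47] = -4.8*l^2 + 18.96*l + 4.88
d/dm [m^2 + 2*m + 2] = 2*m + 2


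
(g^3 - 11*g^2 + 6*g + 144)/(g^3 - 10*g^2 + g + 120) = (g - 6)/(g - 5)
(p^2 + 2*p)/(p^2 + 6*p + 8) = p/(p + 4)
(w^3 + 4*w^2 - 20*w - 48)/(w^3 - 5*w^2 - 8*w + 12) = (w^2 + 2*w - 24)/(w^2 - 7*w + 6)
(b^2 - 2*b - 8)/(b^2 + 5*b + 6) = (b - 4)/(b + 3)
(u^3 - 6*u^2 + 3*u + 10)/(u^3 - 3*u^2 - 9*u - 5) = (u - 2)/(u + 1)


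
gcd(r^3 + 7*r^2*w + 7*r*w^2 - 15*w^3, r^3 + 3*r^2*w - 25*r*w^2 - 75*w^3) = r^2 + 8*r*w + 15*w^2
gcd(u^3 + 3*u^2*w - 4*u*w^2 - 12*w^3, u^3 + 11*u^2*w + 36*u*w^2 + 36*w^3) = u^2 + 5*u*w + 6*w^2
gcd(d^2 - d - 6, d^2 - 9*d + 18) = d - 3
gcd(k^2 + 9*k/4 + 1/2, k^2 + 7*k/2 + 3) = k + 2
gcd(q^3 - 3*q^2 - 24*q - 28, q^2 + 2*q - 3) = 1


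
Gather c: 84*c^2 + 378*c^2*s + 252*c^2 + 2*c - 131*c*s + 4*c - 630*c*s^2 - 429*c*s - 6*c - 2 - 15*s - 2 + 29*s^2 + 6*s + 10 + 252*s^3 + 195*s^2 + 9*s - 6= c^2*(378*s + 336) + c*(-630*s^2 - 560*s) + 252*s^3 + 224*s^2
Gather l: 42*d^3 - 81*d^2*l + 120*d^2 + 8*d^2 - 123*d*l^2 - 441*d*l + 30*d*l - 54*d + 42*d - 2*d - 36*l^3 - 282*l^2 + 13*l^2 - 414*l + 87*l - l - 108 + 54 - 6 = 42*d^3 + 128*d^2 - 14*d - 36*l^3 + l^2*(-123*d - 269) + l*(-81*d^2 - 411*d - 328) - 60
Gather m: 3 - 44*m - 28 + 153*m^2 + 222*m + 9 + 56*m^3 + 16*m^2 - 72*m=56*m^3 + 169*m^2 + 106*m - 16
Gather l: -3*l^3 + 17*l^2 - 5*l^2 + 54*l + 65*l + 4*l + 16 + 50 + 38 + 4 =-3*l^3 + 12*l^2 + 123*l + 108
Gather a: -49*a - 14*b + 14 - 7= -49*a - 14*b + 7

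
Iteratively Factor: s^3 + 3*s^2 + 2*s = (s)*(s^2 + 3*s + 2) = s*(s + 2)*(s + 1)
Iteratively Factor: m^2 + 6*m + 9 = (m + 3)*(m + 3)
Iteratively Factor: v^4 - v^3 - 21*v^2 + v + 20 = (v - 1)*(v^3 - 21*v - 20) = (v - 1)*(v + 1)*(v^2 - v - 20) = (v - 5)*(v - 1)*(v + 1)*(v + 4)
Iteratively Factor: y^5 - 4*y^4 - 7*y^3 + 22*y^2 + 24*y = (y - 4)*(y^4 - 7*y^2 - 6*y) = (y - 4)*(y + 1)*(y^3 - y^2 - 6*y) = y*(y - 4)*(y + 1)*(y^2 - y - 6) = y*(y - 4)*(y + 1)*(y + 2)*(y - 3)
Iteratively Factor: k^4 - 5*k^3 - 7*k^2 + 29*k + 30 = (k - 5)*(k^3 - 7*k - 6) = (k - 5)*(k - 3)*(k^2 + 3*k + 2) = (k - 5)*(k - 3)*(k + 1)*(k + 2)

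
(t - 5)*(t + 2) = t^2 - 3*t - 10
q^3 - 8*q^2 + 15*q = q*(q - 5)*(q - 3)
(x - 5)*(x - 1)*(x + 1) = x^3 - 5*x^2 - x + 5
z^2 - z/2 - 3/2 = (z - 3/2)*(z + 1)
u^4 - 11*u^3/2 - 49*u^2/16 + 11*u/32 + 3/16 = (u - 6)*(u - 1/4)*(u + 1/4)*(u + 1/2)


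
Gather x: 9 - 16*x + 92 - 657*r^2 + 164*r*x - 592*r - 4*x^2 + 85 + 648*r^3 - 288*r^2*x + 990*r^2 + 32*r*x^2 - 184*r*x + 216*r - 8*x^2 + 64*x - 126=648*r^3 + 333*r^2 - 376*r + x^2*(32*r - 12) + x*(-288*r^2 - 20*r + 48) + 60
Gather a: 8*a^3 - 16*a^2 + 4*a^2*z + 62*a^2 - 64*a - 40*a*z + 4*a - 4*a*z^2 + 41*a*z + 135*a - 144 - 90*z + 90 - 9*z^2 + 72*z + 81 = 8*a^3 + a^2*(4*z + 46) + a*(-4*z^2 + z + 75) - 9*z^2 - 18*z + 27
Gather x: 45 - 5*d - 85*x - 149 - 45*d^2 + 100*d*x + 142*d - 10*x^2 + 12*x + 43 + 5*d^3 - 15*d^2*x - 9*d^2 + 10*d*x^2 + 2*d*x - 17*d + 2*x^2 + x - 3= 5*d^3 - 54*d^2 + 120*d + x^2*(10*d - 8) + x*(-15*d^2 + 102*d - 72) - 64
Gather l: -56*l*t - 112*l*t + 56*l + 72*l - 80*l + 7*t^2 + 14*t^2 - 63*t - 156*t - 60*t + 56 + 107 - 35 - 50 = l*(48 - 168*t) + 21*t^2 - 279*t + 78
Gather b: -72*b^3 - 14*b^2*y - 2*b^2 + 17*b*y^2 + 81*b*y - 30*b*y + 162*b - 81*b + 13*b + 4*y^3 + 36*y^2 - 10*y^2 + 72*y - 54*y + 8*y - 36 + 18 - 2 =-72*b^3 + b^2*(-14*y - 2) + b*(17*y^2 + 51*y + 94) + 4*y^3 + 26*y^2 + 26*y - 20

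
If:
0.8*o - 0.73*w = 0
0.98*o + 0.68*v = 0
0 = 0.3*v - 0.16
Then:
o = -0.37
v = 0.53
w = -0.41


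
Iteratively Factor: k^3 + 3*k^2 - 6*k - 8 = (k - 2)*(k^2 + 5*k + 4) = (k - 2)*(k + 1)*(k + 4)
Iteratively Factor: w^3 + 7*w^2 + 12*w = (w)*(w^2 + 7*w + 12) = w*(w + 3)*(w + 4)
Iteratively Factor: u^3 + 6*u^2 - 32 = (u + 4)*(u^2 + 2*u - 8) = (u + 4)^2*(u - 2)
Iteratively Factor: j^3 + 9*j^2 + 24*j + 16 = (j + 4)*(j^2 + 5*j + 4) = (j + 4)^2*(j + 1)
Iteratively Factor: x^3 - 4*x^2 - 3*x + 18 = (x - 3)*(x^2 - x - 6) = (x - 3)*(x + 2)*(x - 3)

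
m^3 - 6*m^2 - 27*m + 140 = (m - 7)*(m - 4)*(m + 5)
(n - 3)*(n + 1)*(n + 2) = n^3 - 7*n - 6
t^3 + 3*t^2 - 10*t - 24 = (t - 3)*(t + 2)*(t + 4)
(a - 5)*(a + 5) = a^2 - 25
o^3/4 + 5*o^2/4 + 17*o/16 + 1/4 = (o/4 + 1)*(o + 1/2)^2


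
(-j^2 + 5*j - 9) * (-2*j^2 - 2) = 2*j^4 - 10*j^3 + 20*j^2 - 10*j + 18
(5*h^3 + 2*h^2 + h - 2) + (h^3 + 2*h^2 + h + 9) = 6*h^3 + 4*h^2 + 2*h + 7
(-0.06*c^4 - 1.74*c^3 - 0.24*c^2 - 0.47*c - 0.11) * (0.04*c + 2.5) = -0.0024*c^5 - 0.2196*c^4 - 4.3596*c^3 - 0.6188*c^2 - 1.1794*c - 0.275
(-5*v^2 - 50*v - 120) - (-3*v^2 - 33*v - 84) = -2*v^2 - 17*v - 36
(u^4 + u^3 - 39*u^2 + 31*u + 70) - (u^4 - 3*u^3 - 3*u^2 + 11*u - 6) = 4*u^3 - 36*u^2 + 20*u + 76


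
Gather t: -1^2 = -1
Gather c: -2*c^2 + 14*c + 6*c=-2*c^2 + 20*c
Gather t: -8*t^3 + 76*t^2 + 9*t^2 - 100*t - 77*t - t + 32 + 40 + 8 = -8*t^3 + 85*t^2 - 178*t + 80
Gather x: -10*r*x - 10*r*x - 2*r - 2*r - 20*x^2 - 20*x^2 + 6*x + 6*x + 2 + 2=-4*r - 40*x^2 + x*(12 - 20*r) + 4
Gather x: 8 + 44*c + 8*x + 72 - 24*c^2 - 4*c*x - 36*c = -24*c^2 + 8*c + x*(8 - 4*c) + 80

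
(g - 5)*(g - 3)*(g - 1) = g^3 - 9*g^2 + 23*g - 15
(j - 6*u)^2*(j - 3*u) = j^3 - 15*j^2*u + 72*j*u^2 - 108*u^3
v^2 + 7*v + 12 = (v + 3)*(v + 4)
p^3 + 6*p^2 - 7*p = p*(p - 1)*(p + 7)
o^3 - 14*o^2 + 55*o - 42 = (o - 7)*(o - 6)*(o - 1)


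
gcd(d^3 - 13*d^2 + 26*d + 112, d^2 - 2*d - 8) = d + 2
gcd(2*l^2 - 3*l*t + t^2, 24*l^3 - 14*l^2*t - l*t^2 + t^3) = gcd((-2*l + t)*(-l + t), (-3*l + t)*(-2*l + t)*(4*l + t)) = -2*l + t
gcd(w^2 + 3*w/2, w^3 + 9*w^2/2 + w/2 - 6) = w + 3/2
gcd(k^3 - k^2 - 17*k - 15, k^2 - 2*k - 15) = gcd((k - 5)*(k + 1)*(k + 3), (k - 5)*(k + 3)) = k^2 - 2*k - 15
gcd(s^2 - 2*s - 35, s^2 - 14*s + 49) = s - 7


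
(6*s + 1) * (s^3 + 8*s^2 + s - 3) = 6*s^4 + 49*s^3 + 14*s^2 - 17*s - 3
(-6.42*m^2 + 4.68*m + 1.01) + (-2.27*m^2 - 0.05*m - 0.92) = -8.69*m^2 + 4.63*m + 0.09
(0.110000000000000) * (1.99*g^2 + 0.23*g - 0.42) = 0.2189*g^2 + 0.0253*g - 0.0462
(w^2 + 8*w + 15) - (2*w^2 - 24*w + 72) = -w^2 + 32*w - 57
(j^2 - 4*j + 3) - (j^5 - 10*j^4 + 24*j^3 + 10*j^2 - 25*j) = -j^5 + 10*j^4 - 24*j^3 - 9*j^2 + 21*j + 3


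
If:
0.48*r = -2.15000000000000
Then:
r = -4.48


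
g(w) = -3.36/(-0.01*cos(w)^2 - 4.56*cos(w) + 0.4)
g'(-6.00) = 0.27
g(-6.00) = 0.84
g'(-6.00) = 0.27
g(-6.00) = 0.84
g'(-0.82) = -1.52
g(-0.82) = 1.24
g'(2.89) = 0.16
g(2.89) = -0.70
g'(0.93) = 2.27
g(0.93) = 1.44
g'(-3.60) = 0.34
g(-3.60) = -0.75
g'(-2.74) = -0.28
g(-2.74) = -0.73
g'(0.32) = 0.31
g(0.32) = 0.85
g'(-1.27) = -16.17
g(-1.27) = 3.53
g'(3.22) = -0.05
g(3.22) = -0.68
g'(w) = -3.36*(-0.02*sin(w)*cos(w) - 4.56*sin(w))/(-0.01*cos(w)^2 - 4.56*cos(w) + 0.4)^2 = (0.0672*cos(w) + 15.3216)*sin(w)/(0.01*cos(w)^2 + 4.56*cos(w) - 0.4)^2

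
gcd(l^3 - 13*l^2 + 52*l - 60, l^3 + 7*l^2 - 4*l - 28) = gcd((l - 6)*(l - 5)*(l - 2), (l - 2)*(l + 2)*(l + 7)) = l - 2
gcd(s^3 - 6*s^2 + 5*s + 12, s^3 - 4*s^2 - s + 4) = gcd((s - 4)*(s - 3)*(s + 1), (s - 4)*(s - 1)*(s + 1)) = s^2 - 3*s - 4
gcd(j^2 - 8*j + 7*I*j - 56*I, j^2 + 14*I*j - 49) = j + 7*I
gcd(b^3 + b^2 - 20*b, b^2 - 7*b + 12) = b - 4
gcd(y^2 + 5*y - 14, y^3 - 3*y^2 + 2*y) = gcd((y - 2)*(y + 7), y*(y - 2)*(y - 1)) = y - 2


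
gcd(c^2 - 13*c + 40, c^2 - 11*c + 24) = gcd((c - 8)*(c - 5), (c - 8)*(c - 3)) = c - 8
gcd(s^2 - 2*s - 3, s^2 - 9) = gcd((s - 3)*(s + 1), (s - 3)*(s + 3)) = s - 3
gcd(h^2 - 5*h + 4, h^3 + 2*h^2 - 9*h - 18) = 1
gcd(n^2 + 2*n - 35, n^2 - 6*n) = 1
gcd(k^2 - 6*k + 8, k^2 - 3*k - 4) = k - 4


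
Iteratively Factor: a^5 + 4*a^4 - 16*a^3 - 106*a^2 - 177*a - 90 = (a - 5)*(a^4 + 9*a^3 + 29*a^2 + 39*a + 18) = (a - 5)*(a + 3)*(a^3 + 6*a^2 + 11*a + 6) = (a - 5)*(a + 3)^2*(a^2 + 3*a + 2) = (a - 5)*(a + 1)*(a + 3)^2*(a + 2)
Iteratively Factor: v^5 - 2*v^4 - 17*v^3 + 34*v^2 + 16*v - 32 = (v - 4)*(v^4 + 2*v^3 - 9*v^2 - 2*v + 8) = (v - 4)*(v + 1)*(v^3 + v^2 - 10*v + 8) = (v - 4)*(v + 1)*(v + 4)*(v^2 - 3*v + 2) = (v - 4)*(v - 1)*(v + 1)*(v + 4)*(v - 2)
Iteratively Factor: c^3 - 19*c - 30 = (c + 2)*(c^2 - 2*c - 15) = (c + 2)*(c + 3)*(c - 5)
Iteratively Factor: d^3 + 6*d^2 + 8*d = (d + 2)*(d^2 + 4*d) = (d + 2)*(d + 4)*(d)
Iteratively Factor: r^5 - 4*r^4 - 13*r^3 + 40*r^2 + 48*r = (r)*(r^4 - 4*r^3 - 13*r^2 + 40*r + 48) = r*(r + 3)*(r^3 - 7*r^2 + 8*r + 16) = r*(r + 1)*(r + 3)*(r^2 - 8*r + 16) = r*(r - 4)*(r + 1)*(r + 3)*(r - 4)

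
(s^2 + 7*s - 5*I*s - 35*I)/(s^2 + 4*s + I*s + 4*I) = (s^2 + s*(7 - 5*I) - 35*I)/(s^2 + s*(4 + I) + 4*I)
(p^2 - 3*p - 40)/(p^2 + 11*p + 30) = (p - 8)/(p + 6)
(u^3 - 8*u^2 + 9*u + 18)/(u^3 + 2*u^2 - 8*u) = (u^3 - 8*u^2 + 9*u + 18)/(u*(u^2 + 2*u - 8))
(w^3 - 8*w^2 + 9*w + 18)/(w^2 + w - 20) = (w^3 - 8*w^2 + 9*w + 18)/(w^2 + w - 20)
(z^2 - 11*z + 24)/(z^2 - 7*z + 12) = (z - 8)/(z - 4)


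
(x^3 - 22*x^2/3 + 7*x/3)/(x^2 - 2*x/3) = (3*x^2 - 22*x + 7)/(3*x - 2)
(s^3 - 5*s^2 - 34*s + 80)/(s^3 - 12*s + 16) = (s^2 - 3*s - 40)/(s^2 + 2*s - 8)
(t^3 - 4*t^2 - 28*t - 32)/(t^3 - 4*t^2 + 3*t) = (t^3 - 4*t^2 - 28*t - 32)/(t*(t^2 - 4*t + 3))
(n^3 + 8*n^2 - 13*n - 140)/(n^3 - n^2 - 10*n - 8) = (n^2 + 12*n + 35)/(n^2 + 3*n + 2)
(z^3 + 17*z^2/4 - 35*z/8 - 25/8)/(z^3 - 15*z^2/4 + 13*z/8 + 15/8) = (z + 5)/(z - 3)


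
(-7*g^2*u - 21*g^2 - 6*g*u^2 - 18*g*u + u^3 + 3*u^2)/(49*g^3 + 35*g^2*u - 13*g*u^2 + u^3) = (u + 3)/(-7*g + u)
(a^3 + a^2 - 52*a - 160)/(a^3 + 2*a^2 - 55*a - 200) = (a + 4)/(a + 5)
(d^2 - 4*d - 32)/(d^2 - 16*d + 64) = (d + 4)/(d - 8)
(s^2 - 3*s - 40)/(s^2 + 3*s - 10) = (s - 8)/(s - 2)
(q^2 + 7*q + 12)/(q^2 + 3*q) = (q + 4)/q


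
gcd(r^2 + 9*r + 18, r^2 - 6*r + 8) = 1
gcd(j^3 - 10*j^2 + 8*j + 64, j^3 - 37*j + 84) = j - 4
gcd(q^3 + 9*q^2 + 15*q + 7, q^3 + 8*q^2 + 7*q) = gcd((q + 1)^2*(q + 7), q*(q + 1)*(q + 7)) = q^2 + 8*q + 7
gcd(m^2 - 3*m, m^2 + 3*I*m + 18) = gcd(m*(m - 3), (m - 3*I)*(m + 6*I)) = 1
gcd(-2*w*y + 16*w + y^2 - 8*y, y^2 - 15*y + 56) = y - 8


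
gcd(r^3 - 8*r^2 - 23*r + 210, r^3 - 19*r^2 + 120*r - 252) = r^2 - 13*r + 42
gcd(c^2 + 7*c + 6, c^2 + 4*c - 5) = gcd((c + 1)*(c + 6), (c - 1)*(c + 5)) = 1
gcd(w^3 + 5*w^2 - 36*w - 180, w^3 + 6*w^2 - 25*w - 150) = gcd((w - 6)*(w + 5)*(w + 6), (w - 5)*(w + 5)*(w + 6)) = w^2 + 11*w + 30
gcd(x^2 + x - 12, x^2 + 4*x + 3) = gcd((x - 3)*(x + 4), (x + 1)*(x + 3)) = 1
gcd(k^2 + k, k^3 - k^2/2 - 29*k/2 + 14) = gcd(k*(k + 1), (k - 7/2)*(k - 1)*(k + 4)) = 1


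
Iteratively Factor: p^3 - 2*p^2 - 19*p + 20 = (p - 1)*(p^2 - p - 20) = (p - 5)*(p - 1)*(p + 4)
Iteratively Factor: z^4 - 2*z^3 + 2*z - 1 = (z - 1)*(z^3 - z^2 - z + 1) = (z - 1)^2*(z^2 - 1) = (z - 1)^2*(z + 1)*(z - 1)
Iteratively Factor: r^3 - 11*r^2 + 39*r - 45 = (r - 5)*(r^2 - 6*r + 9) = (r - 5)*(r - 3)*(r - 3)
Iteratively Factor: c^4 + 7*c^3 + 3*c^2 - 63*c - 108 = (c + 3)*(c^3 + 4*c^2 - 9*c - 36) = (c - 3)*(c + 3)*(c^2 + 7*c + 12) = (c - 3)*(c + 3)*(c + 4)*(c + 3)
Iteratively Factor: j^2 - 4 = (j + 2)*(j - 2)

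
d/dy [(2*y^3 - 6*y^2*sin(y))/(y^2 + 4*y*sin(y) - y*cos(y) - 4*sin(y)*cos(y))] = 2*y*(-y*(y - 3*sin(y))*(y*sin(y) + 4*y*cos(y) + 2*y + 4*sin(y) - cos(y) - 4*cos(2*y)) + 3*(-y*cos(y) + y - 2*sin(y))*(y^2 + 4*y*sin(y) - y*cos(y) - 2*sin(2*y)))/((y + 4*sin(y))^2*(y - cos(y))^2)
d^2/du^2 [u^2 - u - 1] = 2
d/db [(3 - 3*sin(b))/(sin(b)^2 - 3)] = 3*(sin(b)^2 - 2*sin(b) + 3)*cos(b)/(sin(b)^2 - 3)^2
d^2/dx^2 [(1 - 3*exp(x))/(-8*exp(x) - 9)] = (315 - 280*exp(x))*exp(x)/(512*exp(3*x) + 1728*exp(2*x) + 1944*exp(x) + 729)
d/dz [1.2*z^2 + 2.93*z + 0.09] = 2.4*z + 2.93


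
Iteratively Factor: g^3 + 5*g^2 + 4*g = (g + 1)*(g^2 + 4*g) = g*(g + 1)*(g + 4)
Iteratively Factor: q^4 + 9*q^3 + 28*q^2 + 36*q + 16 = (q + 2)*(q^3 + 7*q^2 + 14*q + 8) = (q + 2)*(q + 4)*(q^2 + 3*q + 2) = (q + 2)^2*(q + 4)*(q + 1)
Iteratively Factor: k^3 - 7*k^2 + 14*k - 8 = (k - 4)*(k^2 - 3*k + 2) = (k - 4)*(k - 2)*(k - 1)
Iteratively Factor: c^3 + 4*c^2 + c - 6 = (c + 2)*(c^2 + 2*c - 3) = (c + 2)*(c + 3)*(c - 1)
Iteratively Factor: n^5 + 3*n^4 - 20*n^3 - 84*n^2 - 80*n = (n - 5)*(n^4 + 8*n^3 + 20*n^2 + 16*n) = (n - 5)*(n + 4)*(n^3 + 4*n^2 + 4*n) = (n - 5)*(n + 2)*(n + 4)*(n^2 + 2*n) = n*(n - 5)*(n + 2)*(n + 4)*(n + 2)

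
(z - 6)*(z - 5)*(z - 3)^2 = z^4 - 17*z^3 + 105*z^2 - 279*z + 270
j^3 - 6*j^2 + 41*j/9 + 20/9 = (j - 5)*(j - 4/3)*(j + 1/3)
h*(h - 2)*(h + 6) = h^3 + 4*h^2 - 12*h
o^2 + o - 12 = (o - 3)*(o + 4)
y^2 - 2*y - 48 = (y - 8)*(y + 6)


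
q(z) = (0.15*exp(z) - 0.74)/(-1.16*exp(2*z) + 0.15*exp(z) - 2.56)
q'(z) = (0.15*exp(z) - 0.74)*(2.32*exp(2*z) - 0.15*exp(z))/(-1.16*exp(2*z) + 0.15*exp(z) - 2.56)^2 + 0.15*exp(z)/(-1.16*exp(2*z) + 0.15*exp(z) - 2.56)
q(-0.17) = 0.19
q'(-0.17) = -0.13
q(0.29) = 0.12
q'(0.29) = -0.15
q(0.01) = 0.16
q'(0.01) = -0.14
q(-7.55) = 0.29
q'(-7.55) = -0.00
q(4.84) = -0.00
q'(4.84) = 0.00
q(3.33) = -0.00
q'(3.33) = 0.00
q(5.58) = -0.00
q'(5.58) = 0.00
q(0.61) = 0.07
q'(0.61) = -0.14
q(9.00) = 0.00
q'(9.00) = 0.00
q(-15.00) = 0.29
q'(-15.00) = 0.00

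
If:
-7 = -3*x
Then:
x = 7/3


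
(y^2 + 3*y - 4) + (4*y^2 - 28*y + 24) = 5*y^2 - 25*y + 20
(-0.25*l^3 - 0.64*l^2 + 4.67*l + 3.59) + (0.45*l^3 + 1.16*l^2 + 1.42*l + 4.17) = 0.2*l^3 + 0.52*l^2 + 6.09*l + 7.76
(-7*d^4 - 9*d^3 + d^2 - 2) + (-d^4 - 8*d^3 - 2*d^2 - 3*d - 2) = -8*d^4 - 17*d^3 - d^2 - 3*d - 4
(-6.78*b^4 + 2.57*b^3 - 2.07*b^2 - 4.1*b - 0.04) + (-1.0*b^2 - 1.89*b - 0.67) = -6.78*b^4 + 2.57*b^3 - 3.07*b^2 - 5.99*b - 0.71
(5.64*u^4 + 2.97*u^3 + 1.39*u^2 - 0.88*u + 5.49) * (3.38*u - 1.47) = 19.0632*u^5 + 1.7478*u^4 + 0.3323*u^3 - 5.0177*u^2 + 19.8498*u - 8.0703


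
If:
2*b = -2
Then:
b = -1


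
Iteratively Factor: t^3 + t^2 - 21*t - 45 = (t + 3)*(t^2 - 2*t - 15) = (t - 5)*(t + 3)*(t + 3)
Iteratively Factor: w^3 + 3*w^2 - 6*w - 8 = (w + 1)*(w^2 + 2*w - 8) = (w + 1)*(w + 4)*(w - 2)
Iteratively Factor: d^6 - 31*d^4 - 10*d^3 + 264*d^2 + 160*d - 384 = (d - 1)*(d^5 + d^4 - 30*d^3 - 40*d^2 + 224*d + 384) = (d - 1)*(d + 4)*(d^4 - 3*d^3 - 18*d^2 + 32*d + 96) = (d - 4)*(d - 1)*(d + 4)*(d^3 + d^2 - 14*d - 24) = (d - 4)^2*(d - 1)*(d + 4)*(d^2 + 5*d + 6) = (d - 4)^2*(d - 1)*(d + 3)*(d + 4)*(d + 2)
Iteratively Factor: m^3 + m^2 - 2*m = (m - 1)*(m^2 + 2*m) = m*(m - 1)*(m + 2)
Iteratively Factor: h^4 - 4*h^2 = (h - 2)*(h^3 + 2*h^2) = h*(h - 2)*(h^2 + 2*h) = h^2*(h - 2)*(h + 2)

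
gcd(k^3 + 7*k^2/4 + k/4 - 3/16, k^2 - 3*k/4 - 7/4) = 1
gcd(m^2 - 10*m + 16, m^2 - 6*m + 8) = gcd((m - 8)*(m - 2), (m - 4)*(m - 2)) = m - 2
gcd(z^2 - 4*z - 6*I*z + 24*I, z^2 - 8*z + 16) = z - 4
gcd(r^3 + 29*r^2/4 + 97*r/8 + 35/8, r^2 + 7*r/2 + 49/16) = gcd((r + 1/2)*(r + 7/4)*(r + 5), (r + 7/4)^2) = r + 7/4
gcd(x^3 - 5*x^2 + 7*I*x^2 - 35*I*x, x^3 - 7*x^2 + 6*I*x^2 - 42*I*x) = x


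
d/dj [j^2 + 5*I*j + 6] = 2*j + 5*I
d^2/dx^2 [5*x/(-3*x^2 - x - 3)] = 10*(-x*(6*x + 1)^2 + (9*x + 1)*(3*x^2 + x + 3))/(3*x^2 + x + 3)^3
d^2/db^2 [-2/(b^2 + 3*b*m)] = 4*(b*(b + 3*m) - (2*b + 3*m)^2)/(b^3*(b + 3*m)^3)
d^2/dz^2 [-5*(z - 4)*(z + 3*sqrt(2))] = -10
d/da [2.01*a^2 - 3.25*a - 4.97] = 4.02*a - 3.25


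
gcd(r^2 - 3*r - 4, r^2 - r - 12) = r - 4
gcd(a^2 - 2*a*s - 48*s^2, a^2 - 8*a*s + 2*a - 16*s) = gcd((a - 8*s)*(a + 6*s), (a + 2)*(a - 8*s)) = -a + 8*s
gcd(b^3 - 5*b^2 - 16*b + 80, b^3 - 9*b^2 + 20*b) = b^2 - 9*b + 20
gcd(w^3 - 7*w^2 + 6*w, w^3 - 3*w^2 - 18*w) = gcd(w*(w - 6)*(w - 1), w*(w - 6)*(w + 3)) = w^2 - 6*w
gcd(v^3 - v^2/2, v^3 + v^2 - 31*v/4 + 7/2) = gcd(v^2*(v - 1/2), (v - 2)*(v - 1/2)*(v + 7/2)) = v - 1/2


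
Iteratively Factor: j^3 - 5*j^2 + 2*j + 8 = (j + 1)*(j^2 - 6*j + 8) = (j - 4)*(j + 1)*(j - 2)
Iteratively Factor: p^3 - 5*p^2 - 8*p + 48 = (p - 4)*(p^2 - p - 12) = (p - 4)^2*(p + 3)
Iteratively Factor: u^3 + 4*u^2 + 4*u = (u + 2)*(u^2 + 2*u) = u*(u + 2)*(u + 2)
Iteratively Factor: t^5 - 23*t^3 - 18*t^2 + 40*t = (t - 5)*(t^4 + 5*t^3 + 2*t^2 - 8*t) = (t - 5)*(t + 4)*(t^3 + t^2 - 2*t) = (t - 5)*(t - 1)*(t + 4)*(t^2 + 2*t) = (t - 5)*(t - 1)*(t + 2)*(t + 4)*(t)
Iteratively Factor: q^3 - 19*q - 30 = (q + 2)*(q^2 - 2*q - 15) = (q + 2)*(q + 3)*(q - 5)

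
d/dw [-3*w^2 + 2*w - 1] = 2 - 6*w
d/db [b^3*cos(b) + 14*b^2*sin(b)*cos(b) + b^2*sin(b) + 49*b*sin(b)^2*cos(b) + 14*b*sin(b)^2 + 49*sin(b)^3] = -b^3*sin(b) - 28*b^2*sin(b)^2 + 4*b^2*cos(b) + 14*b^2 - 147*b*sin(b)^3 + 56*b*sin(b)*cos(b) + 100*b*sin(b) + 196*sin(b)^2*cos(b) + 14*sin(b)^2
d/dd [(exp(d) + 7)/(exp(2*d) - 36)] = (-2*(exp(d) + 7)*exp(d) + exp(2*d) - 36)*exp(d)/(exp(2*d) - 36)^2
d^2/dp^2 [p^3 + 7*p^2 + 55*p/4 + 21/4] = 6*p + 14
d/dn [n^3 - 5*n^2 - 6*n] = 3*n^2 - 10*n - 6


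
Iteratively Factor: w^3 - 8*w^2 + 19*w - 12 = (w - 4)*(w^2 - 4*w + 3) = (w - 4)*(w - 1)*(w - 3)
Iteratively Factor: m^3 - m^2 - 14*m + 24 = (m - 2)*(m^2 + m - 12) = (m - 3)*(m - 2)*(m + 4)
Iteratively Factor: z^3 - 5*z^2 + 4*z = (z - 1)*(z^2 - 4*z) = z*(z - 1)*(z - 4)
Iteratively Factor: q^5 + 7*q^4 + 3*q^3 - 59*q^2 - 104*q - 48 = (q - 3)*(q^4 + 10*q^3 + 33*q^2 + 40*q + 16) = (q - 3)*(q + 1)*(q^3 + 9*q^2 + 24*q + 16) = (q - 3)*(q + 1)*(q + 4)*(q^2 + 5*q + 4) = (q - 3)*(q + 1)^2*(q + 4)*(q + 4)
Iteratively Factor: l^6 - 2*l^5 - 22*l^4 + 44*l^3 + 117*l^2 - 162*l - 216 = (l - 3)*(l^5 + l^4 - 19*l^3 - 13*l^2 + 78*l + 72) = (l - 3)*(l + 4)*(l^4 - 3*l^3 - 7*l^2 + 15*l + 18) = (l - 3)^2*(l + 4)*(l^3 - 7*l - 6) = (l - 3)^2*(l + 1)*(l + 4)*(l^2 - l - 6) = (l - 3)^2*(l + 1)*(l + 2)*(l + 4)*(l - 3)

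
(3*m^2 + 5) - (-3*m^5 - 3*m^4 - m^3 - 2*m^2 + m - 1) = 3*m^5 + 3*m^4 + m^3 + 5*m^2 - m + 6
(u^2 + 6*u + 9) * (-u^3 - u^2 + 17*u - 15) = -u^5 - 7*u^4 + 2*u^3 + 78*u^2 + 63*u - 135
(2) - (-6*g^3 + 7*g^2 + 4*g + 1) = 6*g^3 - 7*g^2 - 4*g + 1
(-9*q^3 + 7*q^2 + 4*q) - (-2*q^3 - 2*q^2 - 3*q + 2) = -7*q^3 + 9*q^2 + 7*q - 2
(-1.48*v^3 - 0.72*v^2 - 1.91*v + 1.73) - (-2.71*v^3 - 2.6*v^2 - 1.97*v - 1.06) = 1.23*v^3 + 1.88*v^2 + 0.0600000000000001*v + 2.79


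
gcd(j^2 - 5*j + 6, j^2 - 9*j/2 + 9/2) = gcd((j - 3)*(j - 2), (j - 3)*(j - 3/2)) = j - 3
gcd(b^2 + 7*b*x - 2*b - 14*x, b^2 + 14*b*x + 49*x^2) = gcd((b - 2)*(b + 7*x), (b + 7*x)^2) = b + 7*x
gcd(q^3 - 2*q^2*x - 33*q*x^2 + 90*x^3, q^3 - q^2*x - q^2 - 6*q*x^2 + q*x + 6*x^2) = -q + 3*x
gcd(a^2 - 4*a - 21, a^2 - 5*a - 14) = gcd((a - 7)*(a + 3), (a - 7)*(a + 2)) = a - 7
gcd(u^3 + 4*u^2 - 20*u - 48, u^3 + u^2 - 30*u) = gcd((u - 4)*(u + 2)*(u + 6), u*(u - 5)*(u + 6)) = u + 6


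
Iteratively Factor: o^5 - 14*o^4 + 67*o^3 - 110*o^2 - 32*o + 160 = (o - 4)*(o^4 - 10*o^3 + 27*o^2 - 2*o - 40) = (o - 4)^2*(o^3 - 6*o^2 + 3*o + 10) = (o - 5)*(o - 4)^2*(o^2 - o - 2) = (o - 5)*(o - 4)^2*(o + 1)*(o - 2)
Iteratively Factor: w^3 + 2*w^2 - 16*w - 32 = (w + 4)*(w^2 - 2*w - 8) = (w - 4)*(w + 4)*(w + 2)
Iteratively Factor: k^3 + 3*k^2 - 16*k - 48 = (k + 3)*(k^2 - 16) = (k - 4)*(k + 3)*(k + 4)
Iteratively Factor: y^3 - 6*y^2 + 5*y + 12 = (y - 3)*(y^2 - 3*y - 4) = (y - 3)*(y + 1)*(y - 4)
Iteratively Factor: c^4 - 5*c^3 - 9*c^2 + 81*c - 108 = (c + 4)*(c^3 - 9*c^2 + 27*c - 27) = (c - 3)*(c + 4)*(c^2 - 6*c + 9) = (c - 3)^2*(c + 4)*(c - 3)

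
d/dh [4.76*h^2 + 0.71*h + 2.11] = 9.52*h + 0.71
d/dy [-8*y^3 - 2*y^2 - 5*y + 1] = -24*y^2 - 4*y - 5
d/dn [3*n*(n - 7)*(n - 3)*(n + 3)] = 12*n^3 - 63*n^2 - 54*n + 189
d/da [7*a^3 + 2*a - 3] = 21*a^2 + 2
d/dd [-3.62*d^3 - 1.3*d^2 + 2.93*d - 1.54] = -10.86*d^2 - 2.6*d + 2.93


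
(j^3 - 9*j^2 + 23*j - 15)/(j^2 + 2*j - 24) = (j^3 - 9*j^2 + 23*j - 15)/(j^2 + 2*j - 24)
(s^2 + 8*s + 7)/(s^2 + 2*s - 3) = (s^2 + 8*s + 7)/(s^2 + 2*s - 3)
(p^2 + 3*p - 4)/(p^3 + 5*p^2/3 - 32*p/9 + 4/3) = 9*(p^2 + 3*p - 4)/(9*p^3 + 15*p^2 - 32*p + 12)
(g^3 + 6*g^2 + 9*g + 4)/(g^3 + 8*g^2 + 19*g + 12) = (g + 1)/(g + 3)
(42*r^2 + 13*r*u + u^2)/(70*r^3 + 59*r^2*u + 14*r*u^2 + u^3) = (6*r + u)/(10*r^2 + 7*r*u + u^2)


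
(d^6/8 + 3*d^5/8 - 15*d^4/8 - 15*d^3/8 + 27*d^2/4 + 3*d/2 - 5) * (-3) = -3*d^6/8 - 9*d^5/8 + 45*d^4/8 + 45*d^3/8 - 81*d^2/4 - 9*d/2 + 15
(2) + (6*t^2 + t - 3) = 6*t^2 + t - 1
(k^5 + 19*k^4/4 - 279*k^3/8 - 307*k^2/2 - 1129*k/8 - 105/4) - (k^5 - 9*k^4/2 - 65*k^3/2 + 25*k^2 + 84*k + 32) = 37*k^4/4 - 19*k^3/8 - 357*k^2/2 - 1801*k/8 - 233/4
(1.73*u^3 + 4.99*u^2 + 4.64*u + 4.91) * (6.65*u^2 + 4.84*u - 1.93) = 11.5045*u^5 + 41.5567*u^4 + 51.6687*u^3 + 45.4784*u^2 + 14.8092*u - 9.4763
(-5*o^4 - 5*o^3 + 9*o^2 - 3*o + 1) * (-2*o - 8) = 10*o^5 + 50*o^4 + 22*o^3 - 66*o^2 + 22*o - 8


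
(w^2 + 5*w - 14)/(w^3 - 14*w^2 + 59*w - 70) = (w + 7)/(w^2 - 12*w + 35)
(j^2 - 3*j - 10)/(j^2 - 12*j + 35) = (j + 2)/(j - 7)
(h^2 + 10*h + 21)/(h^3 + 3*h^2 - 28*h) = (h + 3)/(h*(h - 4))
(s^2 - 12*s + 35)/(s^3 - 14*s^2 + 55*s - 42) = (s - 5)/(s^2 - 7*s + 6)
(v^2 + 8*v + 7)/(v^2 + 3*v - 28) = (v + 1)/(v - 4)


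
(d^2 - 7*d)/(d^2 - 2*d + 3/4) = 4*d*(d - 7)/(4*d^2 - 8*d + 3)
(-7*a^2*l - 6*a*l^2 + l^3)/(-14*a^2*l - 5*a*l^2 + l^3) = (a + l)/(2*a + l)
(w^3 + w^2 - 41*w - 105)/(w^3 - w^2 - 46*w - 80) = (w^2 - 4*w - 21)/(w^2 - 6*w - 16)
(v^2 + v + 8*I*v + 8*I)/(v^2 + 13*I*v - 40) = (v + 1)/(v + 5*I)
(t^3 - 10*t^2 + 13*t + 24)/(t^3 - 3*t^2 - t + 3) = (t - 8)/(t - 1)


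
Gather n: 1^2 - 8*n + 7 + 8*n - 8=0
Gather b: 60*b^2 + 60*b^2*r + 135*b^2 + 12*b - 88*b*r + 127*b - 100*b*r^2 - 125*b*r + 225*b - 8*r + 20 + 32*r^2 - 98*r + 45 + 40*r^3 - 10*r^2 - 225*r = b^2*(60*r + 195) + b*(-100*r^2 - 213*r + 364) + 40*r^3 + 22*r^2 - 331*r + 65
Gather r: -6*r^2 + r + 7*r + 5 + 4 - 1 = -6*r^2 + 8*r + 8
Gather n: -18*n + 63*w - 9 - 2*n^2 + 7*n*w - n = -2*n^2 + n*(7*w - 19) + 63*w - 9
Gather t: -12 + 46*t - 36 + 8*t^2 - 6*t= 8*t^2 + 40*t - 48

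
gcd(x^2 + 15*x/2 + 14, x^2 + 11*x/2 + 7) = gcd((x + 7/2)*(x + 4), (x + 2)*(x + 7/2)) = x + 7/2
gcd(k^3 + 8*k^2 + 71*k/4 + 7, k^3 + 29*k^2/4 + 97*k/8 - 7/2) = k^2 + 15*k/2 + 14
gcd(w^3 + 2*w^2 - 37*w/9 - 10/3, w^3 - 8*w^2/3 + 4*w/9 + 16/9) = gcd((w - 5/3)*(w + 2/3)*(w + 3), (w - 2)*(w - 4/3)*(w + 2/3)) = w + 2/3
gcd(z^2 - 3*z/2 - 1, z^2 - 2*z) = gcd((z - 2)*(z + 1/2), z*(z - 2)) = z - 2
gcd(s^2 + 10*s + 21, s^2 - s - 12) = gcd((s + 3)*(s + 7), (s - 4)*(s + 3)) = s + 3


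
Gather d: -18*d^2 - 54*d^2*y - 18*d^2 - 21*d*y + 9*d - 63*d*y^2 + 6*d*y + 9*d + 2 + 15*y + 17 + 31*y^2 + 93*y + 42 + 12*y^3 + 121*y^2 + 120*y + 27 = d^2*(-54*y - 36) + d*(-63*y^2 - 15*y + 18) + 12*y^3 + 152*y^2 + 228*y + 88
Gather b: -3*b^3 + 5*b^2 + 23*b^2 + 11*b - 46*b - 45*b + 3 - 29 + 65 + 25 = -3*b^3 + 28*b^2 - 80*b + 64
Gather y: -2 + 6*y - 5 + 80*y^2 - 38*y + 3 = 80*y^2 - 32*y - 4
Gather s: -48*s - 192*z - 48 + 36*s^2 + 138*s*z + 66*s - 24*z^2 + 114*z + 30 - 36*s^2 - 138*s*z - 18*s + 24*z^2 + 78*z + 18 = 0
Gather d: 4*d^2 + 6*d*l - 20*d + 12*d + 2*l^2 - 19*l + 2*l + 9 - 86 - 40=4*d^2 + d*(6*l - 8) + 2*l^2 - 17*l - 117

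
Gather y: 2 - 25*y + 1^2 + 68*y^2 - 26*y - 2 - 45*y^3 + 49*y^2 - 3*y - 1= -45*y^3 + 117*y^2 - 54*y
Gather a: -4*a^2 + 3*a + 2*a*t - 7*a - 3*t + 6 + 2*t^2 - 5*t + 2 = -4*a^2 + a*(2*t - 4) + 2*t^2 - 8*t + 8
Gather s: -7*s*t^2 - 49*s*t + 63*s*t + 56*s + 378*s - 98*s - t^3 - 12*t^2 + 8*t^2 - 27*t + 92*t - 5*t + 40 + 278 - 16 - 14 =s*(-7*t^2 + 14*t + 336) - t^3 - 4*t^2 + 60*t + 288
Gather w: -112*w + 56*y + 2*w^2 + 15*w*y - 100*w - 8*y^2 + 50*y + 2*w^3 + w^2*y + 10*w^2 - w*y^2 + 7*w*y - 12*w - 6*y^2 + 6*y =2*w^3 + w^2*(y + 12) + w*(-y^2 + 22*y - 224) - 14*y^2 + 112*y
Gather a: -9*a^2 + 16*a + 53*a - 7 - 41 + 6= -9*a^2 + 69*a - 42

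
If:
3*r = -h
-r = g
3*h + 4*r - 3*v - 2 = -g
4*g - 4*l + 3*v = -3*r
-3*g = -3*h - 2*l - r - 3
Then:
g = -4/17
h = -12/17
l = -31/34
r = 4/17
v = -58/51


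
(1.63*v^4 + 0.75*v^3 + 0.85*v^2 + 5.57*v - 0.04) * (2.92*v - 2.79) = 4.7596*v^5 - 2.3577*v^4 + 0.3895*v^3 + 13.8929*v^2 - 15.6571*v + 0.1116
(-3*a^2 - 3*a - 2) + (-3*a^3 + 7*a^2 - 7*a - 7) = -3*a^3 + 4*a^2 - 10*a - 9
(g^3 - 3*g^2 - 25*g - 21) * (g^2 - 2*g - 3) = g^5 - 5*g^4 - 22*g^3 + 38*g^2 + 117*g + 63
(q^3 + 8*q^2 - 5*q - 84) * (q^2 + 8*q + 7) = q^5 + 16*q^4 + 66*q^3 - 68*q^2 - 707*q - 588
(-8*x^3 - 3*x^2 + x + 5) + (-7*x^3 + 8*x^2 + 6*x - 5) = -15*x^3 + 5*x^2 + 7*x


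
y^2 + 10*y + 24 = (y + 4)*(y + 6)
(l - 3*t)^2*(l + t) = l^3 - 5*l^2*t + 3*l*t^2 + 9*t^3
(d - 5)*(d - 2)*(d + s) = d^3 + d^2*s - 7*d^2 - 7*d*s + 10*d + 10*s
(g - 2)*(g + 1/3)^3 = g^4 - g^3 - 5*g^2/3 - 17*g/27 - 2/27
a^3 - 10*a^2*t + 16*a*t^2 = a*(a - 8*t)*(a - 2*t)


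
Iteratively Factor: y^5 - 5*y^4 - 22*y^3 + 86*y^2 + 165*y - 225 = (y - 5)*(y^4 - 22*y^2 - 24*y + 45) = (y - 5)*(y + 3)*(y^3 - 3*y^2 - 13*y + 15) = (y - 5)*(y + 3)^2*(y^2 - 6*y + 5) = (y - 5)*(y - 1)*(y + 3)^2*(y - 5)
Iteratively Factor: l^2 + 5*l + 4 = (l + 4)*(l + 1)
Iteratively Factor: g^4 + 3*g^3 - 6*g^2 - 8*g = (g + 1)*(g^3 + 2*g^2 - 8*g) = (g + 1)*(g + 4)*(g^2 - 2*g) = (g - 2)*(g + 1)*(g + 4)*(g)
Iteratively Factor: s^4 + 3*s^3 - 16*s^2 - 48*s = (s + 4)*(s^3 - s^2 - 12*s) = s*(s + 4)*(s^2 - s - 12) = s*(s - 4)*(s + 4)*(s + 3)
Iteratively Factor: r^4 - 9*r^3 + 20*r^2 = (r)*(r^3 - 9*r^2 + 20*r) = r*(r - 5)*(r^2 - 4*r) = r^2*(r - 5)*(r - 4)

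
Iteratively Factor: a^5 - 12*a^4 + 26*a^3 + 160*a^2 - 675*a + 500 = (a - 5)*(a^4 - 7*a^3 - 9*a^2 + 115*a - 100) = (a - 5)*(a - 1)*(a^3 - 6*a^2 - 15*a + 100) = (a - 5)^2*(a - 1)*(a^2 - a - 20) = (a - 5)^3*(a - 1)*(a + 4)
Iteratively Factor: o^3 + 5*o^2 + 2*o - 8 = (o + 2)*(o^2 + 3*o - 4) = (o + 2)*(o + 4)*(o - 1)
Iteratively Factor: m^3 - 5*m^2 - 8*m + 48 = (m - 4)*(m^2 - m - 12) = (m - 4)*(m + 3)*(m - 4)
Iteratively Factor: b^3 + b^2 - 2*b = (b)*(b^2 + b - 2) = b*(b + 2)*(b - 1)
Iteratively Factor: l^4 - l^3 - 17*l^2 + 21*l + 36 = (l - 3)*(l^3 + 2*l^2 - 11*l - 12) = (l - 3)*(l + 4)*(l^2 - 2*l - 3) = (l - 3)*(l + 1)*(l + 4)*(l - 3)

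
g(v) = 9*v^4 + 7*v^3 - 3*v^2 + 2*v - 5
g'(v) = 36*v^3 + 21*v^2 - 6*v + 2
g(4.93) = 6087.26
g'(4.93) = 4796.46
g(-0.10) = -5.24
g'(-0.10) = 2.77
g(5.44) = 8926.05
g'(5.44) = 6386.44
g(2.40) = 377.89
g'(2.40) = 606.22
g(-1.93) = 54.52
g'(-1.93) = -167.00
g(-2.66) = 287.28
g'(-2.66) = -511.01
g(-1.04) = -7.67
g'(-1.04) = -9.54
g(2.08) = 217.63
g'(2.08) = 404.34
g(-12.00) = 174067.00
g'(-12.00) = -59110.00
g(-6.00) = 10027.00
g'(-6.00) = -6982.00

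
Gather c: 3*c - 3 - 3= 3*c - 6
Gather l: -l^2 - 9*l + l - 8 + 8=-l^2 - 8*l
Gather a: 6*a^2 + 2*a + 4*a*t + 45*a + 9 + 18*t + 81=6*a^2 + a*(4*t + 47) + 18*t + 90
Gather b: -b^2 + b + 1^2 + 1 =-b^2 + b + 2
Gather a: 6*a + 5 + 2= 6*a + 7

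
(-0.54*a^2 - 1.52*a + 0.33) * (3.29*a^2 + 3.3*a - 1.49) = -1.7766*a^4 - 6.7828*a^3 - 3.1257*a^2 + 3.3538*a - 0.4917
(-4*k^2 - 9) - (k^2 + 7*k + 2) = -5*k^2 - 7*k - 11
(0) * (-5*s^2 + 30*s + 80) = 0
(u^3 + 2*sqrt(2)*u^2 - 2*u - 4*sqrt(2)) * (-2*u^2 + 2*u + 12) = -2*u^5 - 4*sqrt(2)*u^4 + 2*u^4 + 4*sqrt(2)*u^3 + 16*u^3 - 4*u^2 + 32*sqrt(2)*u^2 - 24*u - 8*sqrt(2)*u - 48*sqrt(2)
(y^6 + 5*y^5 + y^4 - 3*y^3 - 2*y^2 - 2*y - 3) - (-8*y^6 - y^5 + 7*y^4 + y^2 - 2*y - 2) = 9*y^6 + 6*y^5 - 6*y^4 - 3*y^3 - 3*y^2 - 1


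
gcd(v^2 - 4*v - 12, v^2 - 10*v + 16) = 1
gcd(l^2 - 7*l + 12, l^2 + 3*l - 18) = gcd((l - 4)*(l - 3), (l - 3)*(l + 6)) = l - 3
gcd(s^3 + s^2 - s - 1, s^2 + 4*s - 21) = 1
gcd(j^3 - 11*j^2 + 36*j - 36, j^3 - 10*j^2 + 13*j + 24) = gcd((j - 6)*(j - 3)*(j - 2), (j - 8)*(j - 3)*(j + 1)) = j - 3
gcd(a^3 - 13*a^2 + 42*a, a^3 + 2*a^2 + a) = a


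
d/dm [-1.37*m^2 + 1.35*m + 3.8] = 1.35 - 2.74*m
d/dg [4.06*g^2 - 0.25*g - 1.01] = 8.12*g - 0.25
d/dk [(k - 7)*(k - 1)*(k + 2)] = 3*k^2 - 12*k - 9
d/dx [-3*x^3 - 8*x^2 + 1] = x*(-9*x - 16)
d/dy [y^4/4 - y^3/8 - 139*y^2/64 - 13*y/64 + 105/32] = y^3 - 3*y^2/8 - 139*y/32 - 13/64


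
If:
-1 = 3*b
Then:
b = -1/3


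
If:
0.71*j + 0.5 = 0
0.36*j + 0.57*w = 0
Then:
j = -0.70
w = 0.44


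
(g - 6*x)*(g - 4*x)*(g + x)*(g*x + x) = g^4*x - 9*g^3*x^2 + g^3*x + 14*g^2*x^3 - 9*g^2*x^2 + 24*g*x^4 + 14*g*x^3 + 24*x^4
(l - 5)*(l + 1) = l^2 - 4*l - 5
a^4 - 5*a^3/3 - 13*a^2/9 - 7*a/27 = a*(a - 7/3)*(a + 1/3)^2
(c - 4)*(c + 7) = c^2 + 3*c - 28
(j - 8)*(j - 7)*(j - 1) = j^3 - 16*j^2 + 71*j - 56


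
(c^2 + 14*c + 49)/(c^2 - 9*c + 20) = (c^2 + 14*c + 49)/(c^2 - 9*c + 20)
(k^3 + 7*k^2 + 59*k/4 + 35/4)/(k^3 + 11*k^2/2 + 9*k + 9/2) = (4*k^2 + 24*k + 35)/(2*(2*k^2 + 9*k + 9))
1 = 1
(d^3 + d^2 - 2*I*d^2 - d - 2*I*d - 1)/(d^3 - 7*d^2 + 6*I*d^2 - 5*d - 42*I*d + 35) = (d^3 + d^2*(1 - 2*I) - d*(1 + 2*I) - 1)/(d^3 + d^2*(-7 + 6*I) - d*(5 + 42*I) + 35)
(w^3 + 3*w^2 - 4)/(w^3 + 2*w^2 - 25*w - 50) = (w^2 + w - 2)/(w^2 - 25)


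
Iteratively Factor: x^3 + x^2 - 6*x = (x)*(x^2 + x - 6) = x*(x - 2)*(x + 3)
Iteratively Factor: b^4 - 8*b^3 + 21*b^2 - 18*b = (b - 2)*(b^3 - 6*b^2 + 9*b) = b*(b - 2)*(b^2 - 6*b + 9) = b*(b - 3)*(b - 2)*(b - 3)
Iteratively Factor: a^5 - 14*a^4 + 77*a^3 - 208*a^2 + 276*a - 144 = (a - 4)*(a^4 - 10*a^3 + 37*a^2 - 60*a + 36) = (a - 4)*(a - 2)*(a^3 - 8*a^2 + 21*a - 18) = (a - 4)*(a - 3)*(a - 2)*(a^2 - 5*a + 6) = (a - 4)*(a - 3)*(a - 2)^2*(a - 3)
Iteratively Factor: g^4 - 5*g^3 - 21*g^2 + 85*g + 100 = (g + 1)*(g^3 - 6*g^2 - 15*g + 100) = (g - 5)*(g + 1)*(g^2 - g - 20) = (g - 5)*(g + 1)*(g + 4)*(g - 5)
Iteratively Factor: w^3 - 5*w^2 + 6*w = (w - 2)*(w^2 - 3*w) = (w - 3)*(w - 2)*(w)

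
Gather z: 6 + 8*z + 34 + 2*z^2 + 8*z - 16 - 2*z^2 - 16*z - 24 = 0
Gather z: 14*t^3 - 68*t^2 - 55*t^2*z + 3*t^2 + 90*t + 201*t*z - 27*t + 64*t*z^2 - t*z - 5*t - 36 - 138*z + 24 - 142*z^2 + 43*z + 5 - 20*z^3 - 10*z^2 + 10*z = 14*t^3 - 65*t^2 + 58*t - 20*z^3 + z^2*(64*t - 152) + z*(-55*t^2 + 200*t - 85) - 7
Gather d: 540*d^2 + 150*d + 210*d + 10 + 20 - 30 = 540*d^2 + 360*d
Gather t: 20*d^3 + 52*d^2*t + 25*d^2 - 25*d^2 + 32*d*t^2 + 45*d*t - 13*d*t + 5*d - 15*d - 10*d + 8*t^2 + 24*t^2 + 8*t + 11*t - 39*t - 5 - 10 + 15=20*d^3 - 20*d + t^2*(32*d + 32) + t*(52*d^2 + 32*d - 20)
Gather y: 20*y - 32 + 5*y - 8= 25*y - 40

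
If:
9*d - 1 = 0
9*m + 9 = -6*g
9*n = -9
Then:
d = 1/9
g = -3*m/2 - 3/2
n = -1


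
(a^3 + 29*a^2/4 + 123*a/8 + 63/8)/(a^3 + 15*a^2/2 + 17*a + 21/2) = (a + 3/4)/(a + 1)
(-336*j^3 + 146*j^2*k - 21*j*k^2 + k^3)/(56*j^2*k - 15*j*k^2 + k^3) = (-6*j + k)/k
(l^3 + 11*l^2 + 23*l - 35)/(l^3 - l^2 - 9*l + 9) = (l^2 + 12*l + 35)/(l^2 - 9)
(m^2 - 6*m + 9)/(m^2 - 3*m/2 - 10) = 2*(-m^2 + 6*m - 9)/(-2*m^2 + 3*m + 20)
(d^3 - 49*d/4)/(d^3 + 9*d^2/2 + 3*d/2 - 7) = d*(2*d - 7)/(2*(d^2 + d - 2))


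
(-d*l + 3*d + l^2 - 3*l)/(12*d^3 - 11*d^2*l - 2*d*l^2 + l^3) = (3 - l)/(12*d^2 + d*l - l^2)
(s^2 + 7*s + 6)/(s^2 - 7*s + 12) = (s^2 + 7*s + 6)/(s^2 - 7*s + 12)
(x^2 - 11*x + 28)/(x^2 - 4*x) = (x - 7)/x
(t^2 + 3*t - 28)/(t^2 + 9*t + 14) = (t - 4)/(t + 2)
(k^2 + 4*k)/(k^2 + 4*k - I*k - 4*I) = k/(k - I)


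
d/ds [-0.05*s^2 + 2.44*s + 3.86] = 2.44 - 0.1*s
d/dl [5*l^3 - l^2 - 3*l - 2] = 15*l^2 - 2*l - 3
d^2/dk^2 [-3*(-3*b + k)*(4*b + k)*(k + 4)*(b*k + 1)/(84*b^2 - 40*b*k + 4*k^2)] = 3*b*(196*b^3 + 147*b^2*k + 308*b^2 - 21*b*k^2 + 77*b + k^3 + 44)/(2*(343*b^3 - 147*b^2*k + 21*b*k^2 - k^3))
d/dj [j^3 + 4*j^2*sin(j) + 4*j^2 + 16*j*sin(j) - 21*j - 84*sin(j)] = 4*j^2*cos(j) + 3*j^2 + 8*j*sin(j) + 16*j*cos(j) + 8*j + 16*sin(j) - 84*cos(j) - 21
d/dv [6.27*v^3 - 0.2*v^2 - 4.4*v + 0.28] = 18.81*v^2 - 0.4*v - 4.4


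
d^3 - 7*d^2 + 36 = (d - 6)*(d - 3)*(d + 2)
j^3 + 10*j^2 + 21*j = j*(j + 3)*(j + 7)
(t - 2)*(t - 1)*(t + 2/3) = t^3 - 7*t^2/3 + 4/3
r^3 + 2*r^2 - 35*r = r*(r - 5)*(r + 7)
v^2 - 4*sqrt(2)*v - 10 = (v - 5*sqrt(2))*(v + sqrt(2))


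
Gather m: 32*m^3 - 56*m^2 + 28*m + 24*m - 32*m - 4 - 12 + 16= 32*m^3 - 56*m^2 + 20*m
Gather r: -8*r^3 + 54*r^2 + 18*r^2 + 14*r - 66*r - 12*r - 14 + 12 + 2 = -8*r^3 + 72*r^2 - 64*r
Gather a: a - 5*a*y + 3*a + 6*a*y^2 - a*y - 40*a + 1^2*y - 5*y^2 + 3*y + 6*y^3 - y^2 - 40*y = a*(6*y^2 - 6*y - 36) + 6*y^3 - 6*y^2 - 36*y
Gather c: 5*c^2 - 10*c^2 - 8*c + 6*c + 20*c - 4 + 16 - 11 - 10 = -5*c^2 + 18*c - 9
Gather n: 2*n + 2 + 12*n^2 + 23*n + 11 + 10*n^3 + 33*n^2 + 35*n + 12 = 10*n^3 + 45*n^2 + 60*n + 25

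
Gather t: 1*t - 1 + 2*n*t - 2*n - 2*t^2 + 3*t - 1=-2*n - 2*t^2 + t*(2*n + 4) - 2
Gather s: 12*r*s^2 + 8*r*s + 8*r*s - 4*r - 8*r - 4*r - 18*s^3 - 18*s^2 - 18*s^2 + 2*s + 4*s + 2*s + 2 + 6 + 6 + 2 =-16*r - 18*s^3 + s^2*(12*r - 36) + s*(16*r + 8) + 16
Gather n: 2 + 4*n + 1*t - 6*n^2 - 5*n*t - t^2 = -6*n^2 + n*(4 - 5*t) - t^2 + t + 2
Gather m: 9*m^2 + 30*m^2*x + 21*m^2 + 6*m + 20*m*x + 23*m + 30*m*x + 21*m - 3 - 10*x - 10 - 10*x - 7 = m^2*(30*x + 30) + m*(50*x + 50) - 20*x - 20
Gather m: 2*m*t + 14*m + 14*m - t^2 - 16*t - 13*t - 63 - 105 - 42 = m*(2*t + 28) - t^2 - 29*t - 210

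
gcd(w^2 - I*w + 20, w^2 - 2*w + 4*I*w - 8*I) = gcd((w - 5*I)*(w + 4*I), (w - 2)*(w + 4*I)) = w + 4*I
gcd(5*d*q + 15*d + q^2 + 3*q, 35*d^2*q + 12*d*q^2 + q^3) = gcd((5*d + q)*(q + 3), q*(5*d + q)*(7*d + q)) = 5*d + q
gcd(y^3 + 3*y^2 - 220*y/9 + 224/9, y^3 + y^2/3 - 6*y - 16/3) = y - 8/3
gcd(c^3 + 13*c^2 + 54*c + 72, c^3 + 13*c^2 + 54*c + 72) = c^3 + 13*c^2 + 54*c + 72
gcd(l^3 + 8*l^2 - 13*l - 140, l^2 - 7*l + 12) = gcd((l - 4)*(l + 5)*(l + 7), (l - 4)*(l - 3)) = l - 4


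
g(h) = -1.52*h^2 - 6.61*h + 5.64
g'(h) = -3.04*h - 6.61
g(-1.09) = 11.04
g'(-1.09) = -3.30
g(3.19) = -30.91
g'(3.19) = -16.31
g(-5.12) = -0.36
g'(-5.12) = 8.95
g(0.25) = 3.89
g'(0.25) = -7.37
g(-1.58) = 12.29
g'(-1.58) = -1.81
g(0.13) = 4.76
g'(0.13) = -7.01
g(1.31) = -5.63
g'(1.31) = -10.59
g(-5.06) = 0.17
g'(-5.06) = 8.77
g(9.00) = -176.97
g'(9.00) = -33.97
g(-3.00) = 11.79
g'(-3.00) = 2.51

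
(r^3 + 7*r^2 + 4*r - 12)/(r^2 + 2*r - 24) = (r^2 + r - 2)/(r - 4)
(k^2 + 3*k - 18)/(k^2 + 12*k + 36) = (k - 3)/(k + 6)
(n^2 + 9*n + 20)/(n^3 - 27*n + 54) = (n^2 + 9*n + 20)/(n^3 - 27*n + 54)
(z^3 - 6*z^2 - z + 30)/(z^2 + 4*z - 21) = (z^2 - 3*z - 10)/(z + 7)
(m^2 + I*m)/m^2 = (m + I)/m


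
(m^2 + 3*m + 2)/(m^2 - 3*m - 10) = (m + 1)/(m - 5)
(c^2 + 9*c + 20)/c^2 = 1 + 9/c + 20/c^2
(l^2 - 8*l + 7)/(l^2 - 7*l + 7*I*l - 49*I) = (l - 1)/(l + 7*I)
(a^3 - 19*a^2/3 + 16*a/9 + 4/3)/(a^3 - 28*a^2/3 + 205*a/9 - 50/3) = (9*a^2 - 3*a - 2)/(9*a^2 - 30*a + 25)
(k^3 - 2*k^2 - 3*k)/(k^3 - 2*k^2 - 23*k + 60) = k*(k + 1)/(k^2 + k - 20)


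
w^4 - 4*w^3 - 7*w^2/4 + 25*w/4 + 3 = (w - 4)*(w - 3/2)*(w + 1/2)*(w + 1)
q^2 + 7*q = q*(q + 7)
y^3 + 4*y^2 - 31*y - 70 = (y - 5)*(y + 2)*(y + 7)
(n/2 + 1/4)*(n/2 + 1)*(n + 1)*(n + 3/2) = n^4/4 + 5*n^3/4 + 35*n^2/16 + 25*n/16 + 3/8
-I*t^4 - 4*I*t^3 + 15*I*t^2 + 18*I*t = t*(t - 3)*(t + 6)*(-I*t - I)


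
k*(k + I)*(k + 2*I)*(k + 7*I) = k^4 + 10*I*k^3 - 23*k^2 - 14*I*k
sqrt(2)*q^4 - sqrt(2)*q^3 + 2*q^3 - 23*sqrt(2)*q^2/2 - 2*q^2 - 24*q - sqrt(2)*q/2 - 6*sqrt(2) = (q - 4)*(q + 3)*(q + sqrt(2)/2)*(sqrt(2)*q + 1)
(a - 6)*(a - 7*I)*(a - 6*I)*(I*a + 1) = I*a^4 + 14*a^3 - 6*I*a^3 - 84*a^2 - 55*I*a^2 - 42*a + 330*I*a + 252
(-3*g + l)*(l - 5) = -3*g*l + 15*g + l^2 - 5*l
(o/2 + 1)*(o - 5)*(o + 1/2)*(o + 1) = o^4/2 - 3*o^3/4 - 7*o^2 - 33*o/4 - 5/2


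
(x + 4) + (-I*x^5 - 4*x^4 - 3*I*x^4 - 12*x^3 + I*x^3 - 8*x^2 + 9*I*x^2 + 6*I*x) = -I*x^5 - 4*x^4 - 3*I*x^4 - 12*x^3 + I*x^3 - 8*x^2 + 9*I*x^2 + x + 6*I*x + 4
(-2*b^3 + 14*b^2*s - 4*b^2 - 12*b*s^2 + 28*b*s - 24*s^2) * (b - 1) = -2*b^4 + 14*b^3*s - 2*b^3 - 12*b^2*s^2 + 14*b^2*s + 4*b^2 - 12*b*s^2 - 28*b*s + 24*s^2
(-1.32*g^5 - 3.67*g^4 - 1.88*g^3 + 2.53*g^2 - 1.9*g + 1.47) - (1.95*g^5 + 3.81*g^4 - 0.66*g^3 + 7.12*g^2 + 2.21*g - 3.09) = -3.27*g^5 - 7.48*g^4 - 1.22*g^3 - 4.59*g^2 - 4.11*g + 4.56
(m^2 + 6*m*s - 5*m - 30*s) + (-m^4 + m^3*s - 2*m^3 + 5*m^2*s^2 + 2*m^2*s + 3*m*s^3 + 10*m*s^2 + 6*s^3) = -m^4 + m^3*s - 2*m^3 + 5*m^2*s^2 + 2*m^2*s + m^2 + 3*m*s^3 + 10*m*s^2 + 6*m*s - 5*m + 6*s^3 - 30*s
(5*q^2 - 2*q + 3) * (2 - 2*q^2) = -10*q^4 + 4*q^3 + 4*q^2 - 4*q + 6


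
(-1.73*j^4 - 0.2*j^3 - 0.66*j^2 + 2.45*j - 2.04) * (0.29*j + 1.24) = -0.5017*j^5 - 2.2032*j^4 - 0.4394*j^3 - 0.1079*j^2 + 2.4464*j - 2.5296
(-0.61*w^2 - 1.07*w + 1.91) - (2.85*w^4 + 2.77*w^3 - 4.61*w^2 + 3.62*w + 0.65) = -2.85*w^4 - 2.77*w^3 + 4.0*w^2 - 4.69*w + 1.26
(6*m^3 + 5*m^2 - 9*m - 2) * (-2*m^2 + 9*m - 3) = -12*m^5 + 44*m^4 + 45*m^3 - 92*m^2 + 9*m + 6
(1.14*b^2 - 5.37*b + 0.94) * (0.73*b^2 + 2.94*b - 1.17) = 0.8322*b^4 - 0.568500000000001*b^3 - 16.4354*b^2 + 9.0465*b - 1.0998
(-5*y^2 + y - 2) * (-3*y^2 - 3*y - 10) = 15*y^4 + 12*y^3 + 53*y^2 - 4*y + 20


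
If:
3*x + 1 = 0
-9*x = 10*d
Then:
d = 3/10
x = -1/3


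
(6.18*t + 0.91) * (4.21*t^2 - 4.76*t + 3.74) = 26.0178*t^3 - 25.5857*t^2 + 18.7816*t + 3.4034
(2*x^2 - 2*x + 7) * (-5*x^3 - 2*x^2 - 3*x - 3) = -10*x^5 + 6*x^4 - 37*x^3 - 14*x^2 - 15*x - 21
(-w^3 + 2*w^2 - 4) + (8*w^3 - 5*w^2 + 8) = 7*w^3 - 3*w^2 + 4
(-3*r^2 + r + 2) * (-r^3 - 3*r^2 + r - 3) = 3*r^5 + 8*r^4 - 8*r^3 + 4*r^2 - r - 6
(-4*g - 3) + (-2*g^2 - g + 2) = -2*g^2 - 5*g - 1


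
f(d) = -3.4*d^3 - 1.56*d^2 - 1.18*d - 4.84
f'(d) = -10.2*d^2 - 3.12*d - 1.18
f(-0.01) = -4.83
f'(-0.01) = -1.15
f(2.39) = -62.99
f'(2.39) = -66.90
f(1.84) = -33.47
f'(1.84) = -41.45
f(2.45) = -67.10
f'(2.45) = -70.05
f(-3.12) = 86.92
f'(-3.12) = -90.74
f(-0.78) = -3.26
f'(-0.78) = -4.95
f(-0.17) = -4.67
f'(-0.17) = -0.94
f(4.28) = -305.04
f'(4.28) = -201.38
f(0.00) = -4.84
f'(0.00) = -1.18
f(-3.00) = 76.46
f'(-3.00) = -83.62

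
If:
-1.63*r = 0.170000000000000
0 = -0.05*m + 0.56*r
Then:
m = -1.17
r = -0.10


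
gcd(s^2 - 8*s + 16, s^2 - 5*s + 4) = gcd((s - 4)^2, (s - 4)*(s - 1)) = s - 4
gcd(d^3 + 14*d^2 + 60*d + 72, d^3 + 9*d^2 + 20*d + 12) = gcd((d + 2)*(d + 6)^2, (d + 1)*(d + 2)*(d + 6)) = d^2 + 8*d + 12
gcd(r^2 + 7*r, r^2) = r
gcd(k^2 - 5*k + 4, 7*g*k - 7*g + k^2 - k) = k - 1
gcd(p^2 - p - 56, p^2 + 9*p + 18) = 1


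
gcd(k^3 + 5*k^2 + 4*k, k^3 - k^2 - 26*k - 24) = k^2 + 5*k + 4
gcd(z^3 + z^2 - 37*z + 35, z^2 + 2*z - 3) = z - 1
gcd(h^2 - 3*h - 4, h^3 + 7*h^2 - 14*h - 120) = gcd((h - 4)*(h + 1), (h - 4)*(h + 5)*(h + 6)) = h - 4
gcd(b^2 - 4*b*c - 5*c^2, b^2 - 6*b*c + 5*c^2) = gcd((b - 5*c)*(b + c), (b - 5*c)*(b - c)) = b - 5*c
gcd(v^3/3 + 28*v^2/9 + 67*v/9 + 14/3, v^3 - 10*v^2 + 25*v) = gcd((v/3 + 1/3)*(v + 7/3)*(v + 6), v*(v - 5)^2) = 1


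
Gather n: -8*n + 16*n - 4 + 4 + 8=8*n + 8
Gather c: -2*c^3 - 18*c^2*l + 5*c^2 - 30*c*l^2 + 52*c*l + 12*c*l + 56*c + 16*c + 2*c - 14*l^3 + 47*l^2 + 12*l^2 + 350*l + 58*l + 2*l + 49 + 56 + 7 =-2*c^3 + c^2*(5 - 18*l) + c*(-30*l^2 + 64*l + 74) - 14*l^3 + 59*l^2 + 410*l + 112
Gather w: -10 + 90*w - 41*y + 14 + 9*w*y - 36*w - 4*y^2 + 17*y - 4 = w*(9*y + 54) - 4*y^2 - 24*y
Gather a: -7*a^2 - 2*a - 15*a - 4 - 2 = -7*a^2 - 17*a - 6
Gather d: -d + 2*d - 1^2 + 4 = d + 3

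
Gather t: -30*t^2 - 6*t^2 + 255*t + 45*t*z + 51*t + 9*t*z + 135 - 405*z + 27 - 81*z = -36*t^2 + t*(54*z + 306) - 486*z + 162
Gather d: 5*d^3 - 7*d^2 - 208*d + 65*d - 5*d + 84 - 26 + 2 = 5*d^3 - 7*d^2 - 148*d + 60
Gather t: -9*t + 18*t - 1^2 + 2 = 9*t + 1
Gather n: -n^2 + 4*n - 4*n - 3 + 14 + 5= 16 - n^2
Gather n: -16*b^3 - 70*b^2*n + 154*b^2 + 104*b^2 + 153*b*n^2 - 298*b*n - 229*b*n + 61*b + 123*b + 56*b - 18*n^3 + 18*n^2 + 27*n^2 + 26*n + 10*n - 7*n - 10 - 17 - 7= -16*b^3 + 258*b^2 + 240*b - 18*n^3 + n^2*(153*b + 45) + n*(-70*b^2 - 527*b + 29) - 34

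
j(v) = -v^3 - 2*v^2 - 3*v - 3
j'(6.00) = -135.00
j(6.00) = -309.00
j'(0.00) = -3.00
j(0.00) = -3.00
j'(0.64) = -6.79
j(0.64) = -6.00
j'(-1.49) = -3.70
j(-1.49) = 0.34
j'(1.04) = -10.40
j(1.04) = -9.41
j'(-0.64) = -1.67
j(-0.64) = -1.64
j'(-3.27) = -22.00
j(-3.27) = 20.39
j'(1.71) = -18.61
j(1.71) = -18.98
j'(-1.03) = -2.06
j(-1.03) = -0.94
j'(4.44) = -79.90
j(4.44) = -143.28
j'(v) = -3*v^2 - 4*v - 3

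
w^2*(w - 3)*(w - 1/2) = w^4 - 7*w^3/2 + 3*w^2/2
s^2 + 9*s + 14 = (s + 2)*(s + 7)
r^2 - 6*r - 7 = (r - 7)*(r + 1)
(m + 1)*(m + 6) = m^2 + 7*m + 6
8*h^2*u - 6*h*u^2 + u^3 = u*(-4*h + u)*(-2*h + u)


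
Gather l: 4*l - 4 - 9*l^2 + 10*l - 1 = -9*l^2 + 14*l - 5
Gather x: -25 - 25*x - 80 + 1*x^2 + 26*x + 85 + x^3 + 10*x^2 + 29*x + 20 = x^3 + 11*x^2 + 30*x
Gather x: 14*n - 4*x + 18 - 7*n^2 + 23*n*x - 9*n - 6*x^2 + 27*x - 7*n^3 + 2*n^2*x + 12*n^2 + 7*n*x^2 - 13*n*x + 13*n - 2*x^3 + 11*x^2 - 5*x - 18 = -7*n^3 + 5*n^2 + 18*n - 2*x^3 + x^2*(7*n + 5) + x*(2*n^2 + 10*n + 18)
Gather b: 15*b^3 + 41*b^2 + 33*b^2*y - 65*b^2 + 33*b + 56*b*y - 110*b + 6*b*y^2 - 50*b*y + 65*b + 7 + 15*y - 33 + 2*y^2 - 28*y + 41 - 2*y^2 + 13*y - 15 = 15*b^3 + b^2*(33*y - 24) + b*(6*y^2 + 6*y - 12)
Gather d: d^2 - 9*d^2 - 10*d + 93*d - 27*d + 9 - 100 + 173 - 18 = -8*d^2 + 56*d + 64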